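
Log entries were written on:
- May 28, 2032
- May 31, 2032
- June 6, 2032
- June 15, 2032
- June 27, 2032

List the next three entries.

The spacing grows by 3 each time: 3, 6, 9, 12 days.
Next gap: 15 days. June 27, 2032 + 15 days = July 12, 2032.
Next gap: 18 days. July 12, 2032 + 18 days = July 30, 2032.
Next gap: 21 days. July 30, 2032 + 21 days = August 20, 2032.

July 12, 2032; July 30, 2032; August 20, 2032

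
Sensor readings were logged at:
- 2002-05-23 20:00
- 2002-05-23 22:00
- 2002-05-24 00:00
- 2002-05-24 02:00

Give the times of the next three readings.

2002-05-24 04:00, 2002-05-24 06:00, 2002-05-24 08:00

The interval is a steady 2 hours (2, 2, 2).
2002-05-24 02:00 + 2 h = 2002-05-24 04:00.
2002-05-24 04:00 + 2 h = 2002-05-24 06:00.
2002-05-24 06:00 + 2 h = 2002-05-24 08:00.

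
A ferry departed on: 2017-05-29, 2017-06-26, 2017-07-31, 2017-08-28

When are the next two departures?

All Mondays; the gaps (28, 35, 28) vary with month length.
This is the last Monday of each month.
Last Monday of September 2017: 2017-09-25.
October 2017 ends with Monday 2017-10-30.

2017-09-25, 2017-10-30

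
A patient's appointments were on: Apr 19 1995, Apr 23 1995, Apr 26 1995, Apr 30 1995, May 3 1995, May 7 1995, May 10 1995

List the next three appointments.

May 14 1995, May 17 1995, May 21 1995

Gaps: 4, 3, 4, 3, 4, 3 days — not constant, but cyclic with period 2.
The events fall on every Wednesday and Sunday.
The following Sunday is May 14 1995.
The following Wednesday is May 17 1995.
The following Sunday is May 21 1995.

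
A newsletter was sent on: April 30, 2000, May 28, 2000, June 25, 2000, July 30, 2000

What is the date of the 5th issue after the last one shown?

December 31, 2000

Every date is a Sunday; gaps 28, 28, 35 days.
Each is the last Sunday of its month (at least one falls on the 29th or later, ruling out '4th Sunday').
August 2000 ends with Sunday August 27, 2000.
September 2000 ends with Sunday September 24, 2000.
Last Sunday of October 2000: October 29, 2000.
November 2000 ends with Sunday November 26, 2000.
Last Sunday of December 2000: December 31, 2000.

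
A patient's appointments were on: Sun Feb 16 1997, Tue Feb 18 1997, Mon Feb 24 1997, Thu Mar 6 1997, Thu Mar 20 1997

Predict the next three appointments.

Mon Apr 7 1997, Tue Apr 29 1997, Sun May 25 1997

The spacing grows by 4 each time: 2, 6, 10, 14 days.
Next gap: 18 days. Thu Mar 20 1997 + 18 days = Mon Apr 7 1997.
Next gap: 22 days. Mon Apr 7 1997 + 22 days = Tue Apr 29 1997.
Next gap: 26 days. Tue Apr 29 1997 + 26 days = Sun May 25 1997.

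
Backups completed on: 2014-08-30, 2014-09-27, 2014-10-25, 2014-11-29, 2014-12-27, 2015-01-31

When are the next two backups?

Every date is a Saturday; gaps 28, 28, 35, 28, 35 days.
Each is the last Saturday of its month (at least one falls on the 29th or later, ruling out '4th Saturday').
February 2015 ends with Saturday 2015-02-28.
Last Saturday of March 2015: 2015-03-28.

2015-02-28, 2015-03-28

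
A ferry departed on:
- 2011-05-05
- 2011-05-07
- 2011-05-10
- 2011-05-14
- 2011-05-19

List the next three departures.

Gaps: 2, 3, 4, 5 days — each gap is 1 larger than the previous one.
Next gap: 6 days. 2011-05-19 + 6 days = 2011-05-25.
Next gap: 7 days. 2011-05-25 + 7 days = 2011-06-01.
Next gap: 8 days. 2011-06-01 + 8 days = 2011-06-09.

2011-05-25, 2011-06-01, 2011-06-09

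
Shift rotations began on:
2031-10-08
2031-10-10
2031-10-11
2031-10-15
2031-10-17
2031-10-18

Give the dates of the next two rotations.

The gap pattern 2, 1, 4, 2, 1 repeats every 3 events.
These are the Wednesdays, Fridays and Saturdays of each week.
Next Wednesday: 2031-10-22.
Next Friday: 2031-10-24.

2031-10-22, 2031-10-24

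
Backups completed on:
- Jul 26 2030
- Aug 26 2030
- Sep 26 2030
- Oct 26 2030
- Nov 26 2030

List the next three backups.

Gaps: 31, 31, 30, 31 days — not constant. Every event is on the 26th of the month.
Pattern: the 26th of each month.
Next: December 2030 → Dec 26 2030.
Next: January 2031 → Jan 26 2031.
February 2031: Feb 26 2031.

Dec 26 2030, Jan 26 2031, Feb 26 2031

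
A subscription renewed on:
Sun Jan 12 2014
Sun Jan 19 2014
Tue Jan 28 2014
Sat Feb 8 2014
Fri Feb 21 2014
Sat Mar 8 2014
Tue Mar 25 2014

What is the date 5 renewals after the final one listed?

Fri Jul 18 2014

Gaps: 7, 9, 11, 13, 15, 17 days — each gap is 2 larger than the previous one.
Next gap: 19 days. Tue Mar 25 2014 + 19 days = Sun Apr 13 2014.
Next gap: 21 days. Sun Apr 13 2014 + 21 days = Sun May 4 2014.
Next gap: 23 days. Sun May 4 2014 + 23 days = Tue May 27 2014.
Next gap: 25 days. Tue May 27 2014 + 25 days = Sat Jun 21 2014.
Next gap: 27 days. Sat Jun 21 2014 + 27 days = Fri Jul 18 2014.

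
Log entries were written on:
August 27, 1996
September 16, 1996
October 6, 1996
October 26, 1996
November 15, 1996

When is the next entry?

Gaps between consecutive events: 20, 20, 20, 20 days — a constant 20-day interval.
November 15, 1996 + 20 days = December 5, 1996.

December 5, 1996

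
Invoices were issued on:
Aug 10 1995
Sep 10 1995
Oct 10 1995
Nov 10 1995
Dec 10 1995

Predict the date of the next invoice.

Jan 10 1996

The day-of-month is always 10 (31, 30, 31, 30 days between events).
So this recurs on the 10th of each month.
January 1996: Jan 10 1996.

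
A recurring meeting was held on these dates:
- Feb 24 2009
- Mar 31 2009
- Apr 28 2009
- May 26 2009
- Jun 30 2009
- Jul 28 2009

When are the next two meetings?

Every date is a Tuesday; gaps 35, 28, 28, 35, 28 days.
Each is the last Tuesday of its month (at least one falls on the 29th or later, ruling out '4th Tuesday').
Last Tuesday of August 2009: Aug 25 2009.
September 2009 ends with Tuesday Sep 29 2009.

Aug 25 2009, Sep 29 2009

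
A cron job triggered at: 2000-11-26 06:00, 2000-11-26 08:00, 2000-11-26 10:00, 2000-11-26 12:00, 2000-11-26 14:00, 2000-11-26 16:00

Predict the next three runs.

2000-11-26 18:00, 2000-11-26 20:00, 2000-11-26 22:00

The interval is a steady 2 hours (2, 2, 2, 2, 2).
2000-11-26 16:00 + 2 h = 2000-11-26 18:00.
2000-11-26 18:00 + 2 h = 2000-11-26 20:00.
2000-11-26 20:00 + 2 h = 2000-11-26 22:00.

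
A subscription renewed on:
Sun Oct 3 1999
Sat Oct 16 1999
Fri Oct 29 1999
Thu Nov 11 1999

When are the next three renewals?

Wed Nov 24 1999, Tue Dec 7 1999, Mon Dec 20 1999

Every event comes 13 days after the last (13, 13, 13).
Thu Nov 11 1999 + 13 days = Wed Nov 24 1999.
Wed Nov 24 1999 + 13 days = Tue Dec 7 1999.
Tue Dec 7 1999 + 13 days = Mon Dec 20 1999.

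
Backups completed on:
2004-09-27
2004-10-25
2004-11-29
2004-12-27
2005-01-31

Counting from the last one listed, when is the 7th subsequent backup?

2005-08-29

All Mondays; the gaps (28, 35, 28, 35) vary with month length.
This is the last Monday of each month.
February 2005 ends with Monday 2005-02-28.
Last Monday of March 2005: 2005-03-28.
Last Monday of April 2005: 2005-04-25.
Last Monday of May 2005: 2005-05-30.
Last Monday of June 2005: 2005-06-27.
July 2005 ends with Monday 2005-07-25.
August 2005 ends with Monday 2005-08-29.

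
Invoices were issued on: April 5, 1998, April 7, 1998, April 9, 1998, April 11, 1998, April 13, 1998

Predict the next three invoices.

April 15, 1998; April 17, 1998; April 19, 1998

The spacing is 2, 2, 2, 2 days — always 2 days.
April 13, 1998 + 2 days = April 15, 1998.
April 15, 1998 + 2 days = April 17, 1998.
April 17, 1998 + 2 days = April 19, 1998.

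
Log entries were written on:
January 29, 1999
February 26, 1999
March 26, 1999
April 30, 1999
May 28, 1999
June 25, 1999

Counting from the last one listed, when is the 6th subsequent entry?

Every date is a Friday; gaps 28, 28, 35, 28, 28 days.
Each is the last Friday of its month (at least one falls on the 29th or later, ruling out '4th Friday').
July 1999 ends with Friday July 30, 1999.
Last Friday of August 1999: August 27, 1999.
September 1999 ends with Friday September 24, 1999.
October 1999 ends with Friday October 29, 1999.
November 1999 ends with Friday November 26, 1999.
Last Friday of December 1999: December 31, 1999.

December 31, 1999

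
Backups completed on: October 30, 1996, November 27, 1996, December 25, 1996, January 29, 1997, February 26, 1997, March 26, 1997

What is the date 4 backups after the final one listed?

All Wednesdays; the gaps (28, 28, 35, 28, 28) vary with month length.
This is the last Wednesday of each month.
April 1997 ends with Wednesday April 30, 1997.
May 1997 ends with Wednesday May 28, 1997.
June 1997 ends with Wednesday June 25, 1997.
Last Wednesday of July 1997: July 30, 1997.

July 30, 1997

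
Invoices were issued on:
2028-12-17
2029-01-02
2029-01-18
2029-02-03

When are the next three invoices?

2029-02-19, 2029-03-07, 2029-03-23

The spacing is 16, 16, 16 days — always 16 days.
2029-02-03 + 16 days = 2029-02-19.
2029-02-19 + 16 days = 2029-03-07.
2029-03-07 + 16 days = 2029-03-23.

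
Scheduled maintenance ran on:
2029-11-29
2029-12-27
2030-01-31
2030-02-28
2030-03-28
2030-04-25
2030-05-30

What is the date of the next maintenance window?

Every date is a Thursday; gaps 28, 35, 28, 28, 28, 35 days.
Each is the last Thursday of its month (at least one falls on the 29th or later, ruling out '4th Thursday').
Last Thursday of June 2030: 2030-06-27.

2030-06-27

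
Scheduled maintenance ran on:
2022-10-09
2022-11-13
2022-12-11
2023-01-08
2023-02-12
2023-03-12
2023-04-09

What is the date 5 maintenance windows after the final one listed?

All dates are Sundays, 35, 28, 28, 35, 28, 28 days apart.
Specifically, the 2nd Sunday of each month.
2nd Sunday of May 2023: 2023-05-14.
June 2023 — 2nd Sunday is 2023-06-11.
July 2023 — 2nd Sunday is 2023-07-09.
August 2023 — 2nd Sunday is 2023-08-13.
2nd Sunday of September 2023: 2023-09-10.

2023-09-10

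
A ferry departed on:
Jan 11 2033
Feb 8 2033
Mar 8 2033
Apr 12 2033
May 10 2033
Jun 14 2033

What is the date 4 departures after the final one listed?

Oct 11 2033

All dates are Tuesdays, 28, 28, 35, 28, 35 days apart.
Specifically, the 2nd Tuesday of each month.
July 2033 — 2nd Tuesday is Jul 12 2033.
August 2033 — 2nd Tuesday is Aug 9 2033.
September 2033 — 2nd Tuesday is Sep 13 2033.
October 2033 — 2nd Tuesday is Oct 11 2033.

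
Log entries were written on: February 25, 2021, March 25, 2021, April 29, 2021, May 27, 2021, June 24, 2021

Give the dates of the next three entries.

These are Thursdays with 28, 35, 28, 28-day gaps.
Each is the final Thursday of its month — April 29, 2021 is past the 28th, so '4th Thursday' doesn't fit.
July 2021 ends with Thursday July 29, 2021.
August 2021 ends with Thursday August 26, 2021.
September 2021 ends with Thursday September 30, 2021.

July 29, 2021; August 26, 2021; September 30, 2021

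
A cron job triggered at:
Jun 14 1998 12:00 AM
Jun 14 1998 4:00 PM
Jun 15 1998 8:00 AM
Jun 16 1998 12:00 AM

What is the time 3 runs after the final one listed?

Jun 18 1998 12:00 AM

The interval is a steady 16 hours (16, 16, 16).
Jun 16 1998 12:00 AM + 16 h = Jun 16 1998 4:00 PM.
Jun 16 1998 4:00 PM + 16 h = Jun 17 1998 8:00 AM.
Jun 17 1998 8:00 AM + 16 h = Jun 18 1998 12:00 AM.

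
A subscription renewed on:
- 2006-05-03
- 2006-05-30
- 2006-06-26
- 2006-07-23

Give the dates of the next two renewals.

Every event comes 27 days after the last (27, 27, 27).
2006-07-23 + 27 days = 2006-08-19.
2006-08-19 + 27 days = 2006-09-15.

2006-08-19, 2006-09-15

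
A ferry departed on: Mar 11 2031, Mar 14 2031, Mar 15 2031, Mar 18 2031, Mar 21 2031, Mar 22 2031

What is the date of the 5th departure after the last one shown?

Apr 4 2031

The gap pattern 3, 1, 3, 3, 1 repeats every 3 events.
These are the Tuesdays, Fridays and Saturdays of each week.
Next Tuesday: Mar 25 2031.
Next Friday: Mar 28 2031.
The following Saturday is Mar 29 2031.
Next Tuesday: Apr 1 2031.
Next Friday: Apr 4 2031.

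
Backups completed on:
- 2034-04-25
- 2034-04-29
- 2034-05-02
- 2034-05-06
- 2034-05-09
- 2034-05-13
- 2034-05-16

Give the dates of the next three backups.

2034-05-20, 2034-05-23, 2034-05-27

The gap pattern 4, 3, 4, 3, 4, 3 repeats every 2 events.
These are the Tuesdays and Saturdays of each week.
Next Saturday: 2034-05-20.
The following Tuesday is 2034-05-23.
Next Saturday: 2034-05-27.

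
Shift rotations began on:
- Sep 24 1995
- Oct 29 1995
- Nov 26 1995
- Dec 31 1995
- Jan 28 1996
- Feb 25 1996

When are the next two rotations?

All Sundays; the gaps (35, 28, 35, 28, 28) vary with month length.
This is the last Sunday of each month.
March 1996 ends with Sunday Mar 31 1996.
April 1996 ends with Sunday Apr 28 1996.

Mar 31 1996, Apr 28 1996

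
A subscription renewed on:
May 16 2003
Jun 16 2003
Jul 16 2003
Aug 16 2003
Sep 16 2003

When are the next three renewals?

Gaps: 31, 30, 31, 31 days — not constant. Every event is on the 16th of the month.
Pattern: the 16th of each month.
Next: October 2003 → Oct 16 2003.
November 2003: Nov 16 2003.
December 2003: Dec 16 2003.

Oct 16 2003, Nov 16 2003, Dec 16 2003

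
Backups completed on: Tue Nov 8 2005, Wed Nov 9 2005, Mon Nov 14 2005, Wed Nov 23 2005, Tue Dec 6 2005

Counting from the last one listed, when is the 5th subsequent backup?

Mon Apr 10 2006

Gaps: 1, 5, 9, 13 days — each gap is 4 larger than the previous one.
Next gap: 17 days. Tue Dec 6 2005 + 17 days = Fri Dec 23 2005.
Next gap: 21 days. Fri Dec 23 2005 + 21 days = Fri Jan 13 2006.
Next gap: 25 days. Fri Jan 13 2006 + 25 days = Tue Feb 7 2006.
Next gap: 29 days. Tue Feb 7 2006 + 29 days = Wed Mar 8 2006.
Next gap: 33 days. Wed Mar 8 2006 + 33 days = Mon Apr 10 2006.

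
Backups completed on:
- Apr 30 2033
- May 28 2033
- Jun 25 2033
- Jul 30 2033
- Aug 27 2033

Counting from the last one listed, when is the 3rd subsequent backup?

Every date is a Saturday; gaps 28, 28, 35, 28 days.
Each is the last Saturday of its month (at least one falls on the 29th or later, ruling out '4th Saturday').
September 2033 ends with Saturday Sep 24 2033.
October 2033 ends with Saturday Oct 29 2033.
Last Saturday of November 2033: Nov 26 2033.

Nov 26 2033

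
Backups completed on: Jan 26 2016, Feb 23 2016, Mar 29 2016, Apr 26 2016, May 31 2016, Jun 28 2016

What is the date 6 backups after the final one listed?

These are Tuesdays with 28, 35, 28, 35, 28-day gaps.
Each is the final Tuesday of its month — Mar 29 2016 is past the 28th, so '4th Tuesday' doesn't fit.
Last Tuesday of July 2016: Jul 26 2016.
August 2016 ends with Tuesday Aug 30 2016.
September 2016 ends with Tuesday Sep 27 2016.
Last Tuesday of October 2016: Oct 25 2016.
Last Tuesday of November 2016: Nov 29 2016.
Last Tuesday of December 2016: Dec 27 2016.

Dec 27 2016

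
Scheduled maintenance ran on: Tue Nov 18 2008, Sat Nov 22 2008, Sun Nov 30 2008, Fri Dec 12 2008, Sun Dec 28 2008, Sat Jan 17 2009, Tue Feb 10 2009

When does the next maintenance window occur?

Intervals are 4, 8, 12, 16, 20, 24 days — an arithmetic progression with common difference 4.
Next gap: 28 days. Tue Feb 10 2009 + 28 days = Tue Mar 10 2009.

Tue Mar 10 2009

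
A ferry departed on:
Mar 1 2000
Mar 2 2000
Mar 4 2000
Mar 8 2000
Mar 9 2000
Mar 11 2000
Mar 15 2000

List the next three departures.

The gap pattern 1, 2, 4, 1, 2, 4 repeats every 3 events.
These are the Wednesdays, Thursdays and Saturdays of each week.
Next Thursday: Mar 16 2000.
Next Saturday: Mar 18 2000.
Next Wednesday: Mar 22 2000.

Mar 16 2000, Mar 18 2000, Mar 22 2000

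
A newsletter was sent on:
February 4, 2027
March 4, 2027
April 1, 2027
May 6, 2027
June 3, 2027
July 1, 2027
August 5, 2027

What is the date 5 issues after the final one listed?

January 6, 2028

Gaps: 28, 28, 35, 28, 28, 35 days — a mix of 28 and 35. Every date is a Thursday.
Each is the 1st Thursday of its month.
September 2027 — 1st Thursday is September 2, 2027.
1st Thursday of October 2027: October 7, 2027.
November 2027 — 1st Thursday is November 4, 2027.
December 2027 — 1st Thursday is December 2, 2027.
1st Thursday of January 2028: January 6, 2028.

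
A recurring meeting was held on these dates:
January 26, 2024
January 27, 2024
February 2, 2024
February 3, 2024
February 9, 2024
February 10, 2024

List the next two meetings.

Every event lands on a Friday or Saturday (gaps cycle 1, 6, 1, 6, 1).
So the schedule is: every Friday and Saturday.
The following Friday is February 16, 2024.
Next Saturday: February 17, 2024.

February 16, 2024; February 17, 2024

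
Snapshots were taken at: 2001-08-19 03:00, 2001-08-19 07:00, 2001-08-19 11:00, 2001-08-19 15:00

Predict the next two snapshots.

2001-08-19 19:00, 2001-08-19 23:00

Spacing: 4, 4, 4 h — constant 4 h.
2001-08-19 15:00 + 4 h = 2001-08-19 19:00.
2001-08-19 19:00 + 4 h = 2001-08-19 23:00.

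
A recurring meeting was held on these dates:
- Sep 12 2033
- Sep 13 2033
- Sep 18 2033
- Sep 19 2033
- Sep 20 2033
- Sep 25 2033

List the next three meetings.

Sep 26 2033, Sep 27 2033, Oct 2 2033

Gaps: 1, 5, 1, 1, 5 days — not constant, but cyclic with period 3.
The events fall on every Monday, Tuesday and Sunday.
The following Monday is Sep 26 2033.
Next Tuesday: Sep 27 2033.
Next Sunday: Oct 2 2033.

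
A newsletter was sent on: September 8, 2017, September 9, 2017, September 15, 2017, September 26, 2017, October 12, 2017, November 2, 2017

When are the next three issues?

November 28, 2017; December 29, 2017; February 3, 2018

The spacing grows by 5 each time: 1, 6, 11, 16, 21 days.
Next gap: 26 days. November 2, 2017 + 26 days = November 28, 2017.
Next gap: 31 days. November 28, 2017 + 31 days = December 29, 2017.
Next gap: 36 days. December 29, 2017 + 36 days = February 3, 2018.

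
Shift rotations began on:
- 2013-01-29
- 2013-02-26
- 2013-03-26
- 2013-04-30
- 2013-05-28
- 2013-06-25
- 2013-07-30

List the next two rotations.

2013-08-27, 2013-09-24

These are Tuesdays with 28, 28, 35, 28, 28, 35-day gaps.
Each is the final Tuesday of its month — 2013-01-29 is past the 28th, so '4th Tuesday' doesn't fit.
August 2013 ends with Tuesday 2013-08-27.
September 2013 ends with Tuesday 2013-09-24.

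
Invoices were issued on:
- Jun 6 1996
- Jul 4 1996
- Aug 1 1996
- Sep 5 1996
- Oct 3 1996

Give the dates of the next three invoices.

All dates are Thursdays, 28, 28, 35, 28 days apart.
Specifically, the 1st Thursday of each month.
November 1996 — 1st Thursday is Nov 7 1996.
December 1996 — 1st Thursday is Dec 5 1996.
1st Thursday of January 1997: Jan 2 1997.

Nov 7 1996, Dec 5 1996, Jan 2 1997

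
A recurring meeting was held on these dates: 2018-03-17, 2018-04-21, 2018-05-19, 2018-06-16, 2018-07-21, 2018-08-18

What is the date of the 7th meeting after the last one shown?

2019-03-16

These are Saturdays at 28- or 35-day spacing (35, 28, 28, 35, 28).
The pattern: 3rd Saturday of the month.
3rd Saturday of September 2018: 2018-09-15.
October 2018 — 3rd Saturday is 2018-10-20.
3rd Saturday of November 2018: 2018-11-17.
December 2018 — 3rd Saturday is 2018-12-15.
3rd Saturday of January 2019: 2019-01-19.
February 2019 — 3rd Saturday is 2019-02-16.
3rd Saturday of March 2019: 2019-03-16.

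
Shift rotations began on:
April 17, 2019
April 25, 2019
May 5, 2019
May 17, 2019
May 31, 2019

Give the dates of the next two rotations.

June 16, 2019; July 4, 2019

The spacing grows by 2 each time: 8, 10, 12, 14 days.
Next gap: 16 days. May 31, 2019 + 16 days = June 16, 2019.
Next gap: 18 days. June 16, 2019 + 18 days = July 4, 2019.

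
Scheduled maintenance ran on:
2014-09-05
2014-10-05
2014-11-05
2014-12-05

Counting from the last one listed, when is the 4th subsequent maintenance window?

Each date is the 5th; the gaps (30, 31, 30) track the month lengths.
The rule is the 5th of each month.
January 2015: 2015-01-05.
February 2015: 2015-02-05.
Next: March 2015 → 2015-03-05.
April 2015: 2015-04-05.

2015-04-05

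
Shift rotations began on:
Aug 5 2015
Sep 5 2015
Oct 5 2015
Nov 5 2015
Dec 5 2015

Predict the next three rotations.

The day-of-month is always 5 (31, 30, 31, 30 days between events).
So this recurs on the 5th of each month.
Next: January 2016 → Jan 5 2016.
Next: February 2016 → Feb 5 2016.
Next: March 2016 → Mar 5 2016.

Jan 5 2016, Feb 5 2016, Mar 5 2016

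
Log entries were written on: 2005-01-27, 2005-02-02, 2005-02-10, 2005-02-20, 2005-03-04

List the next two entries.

The spacing grows by 2 each time: 6, 8, 10, 12 days.
Next gap: 14 days. 2005-03-04 + 14 days = 2005-03-18.
Next gap: 16 days. 2005-03-18 + 16 days = 2005-04-03.

2005-03-18, 2005-04-03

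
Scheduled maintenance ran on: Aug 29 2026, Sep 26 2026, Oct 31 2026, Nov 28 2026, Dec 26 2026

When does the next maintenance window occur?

All Saturdays; the gaps (28, 35, 28, 28) vary with month length.
This is the last Saturday of each month.
Last Saturday of January 2027: Jan 30 2027.

Jan 30 2027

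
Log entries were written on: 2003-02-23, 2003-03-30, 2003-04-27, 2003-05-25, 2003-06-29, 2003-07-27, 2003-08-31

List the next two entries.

2003-09-28, 2003-10-26

All Sundays; the gaps (35, 28, 28, 35, 28, 35) vary with month length.
This is the last Sunday of each month.
Last Sunday of September 2003: 2003-09-28.
October 2003 ends with Sunday 2003-10-26.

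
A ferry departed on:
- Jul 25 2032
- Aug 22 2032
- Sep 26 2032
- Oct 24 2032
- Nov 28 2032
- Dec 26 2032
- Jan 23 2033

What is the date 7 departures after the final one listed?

Gaps: 28, 35, 28, 35, 28, 28 days — a mix of 28 and 35. Every date is a Sunday.
Each is the 4th Sunday of its month.
February 2033 — 4th Sunday is Feb 27 2033.
March 2033 — 4th Sunday is Mar 27 2033.
4th Sunday of April 2033: Apr 24 2033.
May 2033 — 4th Sunday is May 22 2033.
June 2033 — 4th Sunday is Jun 26 2033.
July 2033 — 4th Sunday is Jul 24 2033.
4th Sunday of August 2033: Aug 28 2033.

Aug 28 2033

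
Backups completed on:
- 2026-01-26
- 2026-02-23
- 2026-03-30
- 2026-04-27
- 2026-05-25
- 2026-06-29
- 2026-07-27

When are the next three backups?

All Mondays; the gaps (28, 35, 28, 28, 35, 28) vary with month length.
This is the last Monday of each month.
Last Monday of August 2026: 2026-08-31.
September 2026 ends with Monday 2026-09-28.
October 2026 ends with Monday 2026-10-26.

2026-08-31, 2026-09-28, 2026-10-26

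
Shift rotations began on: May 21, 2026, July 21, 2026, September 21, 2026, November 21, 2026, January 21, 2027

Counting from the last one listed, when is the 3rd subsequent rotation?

July 21, 2027

Gaps: 61, 62, 61, 61 days — not constant. Every event is on the 21st of the month.
Pattern: the 21st of every 2 months.
Next: March 2027 → March 21, 2027.
Next: May 2027 → May 21, 2027.
Next: July 2027 → July 21, 2027.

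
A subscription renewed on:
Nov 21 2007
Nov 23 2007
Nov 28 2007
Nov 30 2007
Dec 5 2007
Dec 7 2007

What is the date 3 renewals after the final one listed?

Dec 19 2007

The gap pattern 2, 5, 2, 5, 2 repeats every 2 events.
These are the Wednesdays and Fridays of each week.
Next Wednesday: Dec 12 2007.
The following Friday is Dec 14 2007.
The following Wednesday is Dec 19 2007.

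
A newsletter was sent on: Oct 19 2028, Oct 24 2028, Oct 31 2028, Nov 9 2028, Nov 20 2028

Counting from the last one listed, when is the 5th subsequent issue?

Feb 13 2029

The spacing grows by 2 each time: 5, 7, 9, 11 days.
Next gap: 13 days. Nov 20 2028 + 13 days = Dec 3 2028.
Next gap: 15 days. Dec 3 2028 + 15 days = Dec 18 2028.
Next gap: 17 days. Dec 18 2028 + 17 days = Jan 4 2029.
Next gap: 19 days. Jan 4 2029 + 19 days = Jan 23 2029.
Next gap: 21 days. Jan 23 2029 + 21 days = Feb 13 2029.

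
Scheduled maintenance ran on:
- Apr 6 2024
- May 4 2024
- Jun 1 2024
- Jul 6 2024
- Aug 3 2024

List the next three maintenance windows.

Sep 7 2024, Oct 5 2024, Nov 2 2024

These are Saturdays at 28- or 35-day spacing (28, 28, 35, 28).
The pattern: 1st Saturday of the month.
1st Saturday of September 2024: Sep 7 2024.
October 2024 — 1st Saturday is Oct 5 2024.
1st Saturday of November 2024: Nov 2 2024.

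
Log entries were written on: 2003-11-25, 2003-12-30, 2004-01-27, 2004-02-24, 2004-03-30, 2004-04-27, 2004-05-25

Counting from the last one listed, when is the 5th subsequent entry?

2004-10-26

All Tuesdays; the gaps (35, 28, 28, 35, 28, 28) vary with month length.
This is the last Tuesday of each month.
Last Tuesday of June 2004: 2004-06-29.
July 2004 ends with Tuesday 2004-07-27.
August 2004 ends with Tuesday 2004-08-31.
Last Tuesday of September 2004: 2004-09-28.
Last Tuesday of October 2004: 2004-10-26.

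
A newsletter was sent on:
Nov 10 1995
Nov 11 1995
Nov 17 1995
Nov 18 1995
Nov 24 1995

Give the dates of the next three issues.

Nov 25 1995, Dec 1 1995, Dec 2 1995

Every event lands on a Friday or Saturday (gaps cycle 1, 6, 1, 6).
So the schedule is: every Friday and Saturday.
Next Saturday: Nov 25 1995.
The following Friday is Dec 1 1995.
The following Saturday is Dec 2 1995.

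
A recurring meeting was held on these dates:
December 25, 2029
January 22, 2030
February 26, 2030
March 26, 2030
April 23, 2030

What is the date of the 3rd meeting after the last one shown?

These are Tuesdays at 28- or 35-day spacing (28, 35, 28, 28).
The pattern: 4th Tuesday of the month.
May 2030 — 4th Tuesday is May 28, 2030.
June 2030 — 4th Tuesday is June 25, 2030.
July 2030 — 4th Tuesday is July 23, 2030.

July 23, 2030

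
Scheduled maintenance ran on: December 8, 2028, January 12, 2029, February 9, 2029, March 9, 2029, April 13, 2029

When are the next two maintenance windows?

May 11, 2029; June 8, 2029

Gaps: 35, 28, 28, 35 days — a mix of 28 and 35. Every date is a Friday.
Each is the 2nd Friday of its month.
2nd Friday of May 2029: May 11, 2029.
June 2029 — 2nd Friday is June 8, 2029.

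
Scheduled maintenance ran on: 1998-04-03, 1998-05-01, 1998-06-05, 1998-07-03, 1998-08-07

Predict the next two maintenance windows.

Gaps: 28, 35, 28, 35 days — a mix of 28 and 35. Every date is a Friday.
Each is the 1st Friday of its month.
September 1998 — 1st Friday is 1998-09-04.
1st Friday of October 1998: 1998-10-02.

1998-09-04, 1998-10-02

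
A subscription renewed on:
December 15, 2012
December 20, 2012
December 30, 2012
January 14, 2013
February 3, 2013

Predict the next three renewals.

Gaps: 5, 10, 15, 20 days — each gap is 5 larger than the previous one.
Next gap: 25 days. February 3, 2013 + 25 days = February 28, 2013.
Next gap: 30 days. February 28, 2013 + 30 days = March 30, 2013.
Next gap: 35 days. March 30, 2013 + 35 days = May 4, 2013.

February 28, 2013; March 30, 2013; May 4, 2013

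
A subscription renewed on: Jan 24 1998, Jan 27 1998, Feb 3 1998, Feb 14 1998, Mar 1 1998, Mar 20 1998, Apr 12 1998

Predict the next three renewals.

May 9 1998, Jun 9 1998, Jul 14 1998

Intervals are 3, 7, 11, 15, 19, 23 days — an arithmetic progression with common difference 4.
Next gap: 27 days. Apr 12 1998 + 27 days = May 9 1998.
Next gap: 31 days. May 9 1998 + 31 days = Jun 9 1998.
Next gap: 35 days. Jun 9 1998 + 35 days = Jul 14 1998.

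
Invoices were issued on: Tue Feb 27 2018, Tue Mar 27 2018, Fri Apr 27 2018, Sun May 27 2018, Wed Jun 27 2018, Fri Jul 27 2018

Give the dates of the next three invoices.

Gaps: 28, 31, 30, 31, 30 days — not constant. Every event is on the 27th of the month.
Pattern: the 27th of each month.
Next: August 2018 → Mon Aug 27 2018.
Next: September 2018 → Thu Sep 27 2018.
October 2018: Sat Oct 27 2018.

Mon Aug 27 2018, Thu Sep 27 2018, Sat Oct 27 2018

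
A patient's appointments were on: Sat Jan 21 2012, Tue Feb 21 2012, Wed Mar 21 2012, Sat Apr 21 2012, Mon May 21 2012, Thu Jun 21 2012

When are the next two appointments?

Gaps: 31, 29, 31, 30, 31 days — not constant. Every event is on the 21st of the month.
Pattern: the 21st of each month.
Next: July 2012 → Sat Jul 21 2012.
Next: August 2012 → Tue Aug 21 2012.

Sat Jul 21 2012, Tue Aug 21 2012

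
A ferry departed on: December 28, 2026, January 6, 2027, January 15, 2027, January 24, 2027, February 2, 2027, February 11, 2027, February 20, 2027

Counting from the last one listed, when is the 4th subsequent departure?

Every event comes 9 days after the last (9, 9, 9, 9, 9, 9).
February 20, 2027 + 9 days = March 1, 2027.
March 1, 2027 + 9 days = March 10, 2027.
March 10, 2027 + 9 days = March 19, 2027.
March 19, 2027 + 9 days = March 28, 2027.

March 28, 2027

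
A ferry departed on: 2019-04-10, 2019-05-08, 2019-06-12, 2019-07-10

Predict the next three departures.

2019-08-14, 2019-09-11, 2019-10-09

These are Wednesdays at 28- or 35-day spacing (28, 35, 28).
The pattern: 2nd Wednesday of the month.
2nd Wednesday of August 2019: 2019-08-14.
September 2019 — 2nd Wednesday is 2019-09-11.
October 2019 — 2nd Wednesday is 2019-10-09.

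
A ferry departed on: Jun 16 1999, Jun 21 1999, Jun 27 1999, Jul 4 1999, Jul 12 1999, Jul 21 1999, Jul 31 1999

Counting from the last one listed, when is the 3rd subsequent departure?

Sep 5 1999

Gaps: 5, 6, 7, 8, 9, 10 days — each gap is 1 larger than the previous one.
Next gap: 11 days. Jul 31 1999 + 11 days = Aug 11 1999.
Next gap: 12 days. Aug 11 1999 + 12 days = Aug 23 1999.
Next gap: 13 days. Aug 23 1999 + 13 days = Sep 5 1999.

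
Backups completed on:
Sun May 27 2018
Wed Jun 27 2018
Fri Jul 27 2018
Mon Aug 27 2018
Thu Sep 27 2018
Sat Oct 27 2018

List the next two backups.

Gaps: 31, 30, 31, 31, 30 days — not constant. Every event is on the 27th of the month.
Pattern: the 27th of each month.
November 2018: Tue Nov 27 2018.
December 2018: Thu Dec 27 2018.

Tue Nov 27 2018, Thu Dec 27 2018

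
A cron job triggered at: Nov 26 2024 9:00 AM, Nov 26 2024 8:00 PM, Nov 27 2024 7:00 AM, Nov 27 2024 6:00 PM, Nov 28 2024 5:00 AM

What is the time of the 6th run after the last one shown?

Gaps: 11, 11, 11, 11 hours — each event is 11 hours after the previous one.
Nov 28 2024 5:00 AM + 11 h = Nov 28 2024 4:00 PM.
Nov 28 2024 4:00 PM + 11 h = Nov 29 2024 3:00 AM.
Nov 29 2024 3:00 AM + 11 h = Nov 29 2024 2:00 PM.
Nov 29 2024 2:00 PM + 11 h = Nov 30 2024 1:00 AM.
Nov 30 2024 1:00 AM + 11 h = Nov 30 2024 12:00 PM.
Nov 30 2024 12:00 PM + 11 h = Nov 30 2024 11:00 PM.

Nov 30 2024 11:00 PM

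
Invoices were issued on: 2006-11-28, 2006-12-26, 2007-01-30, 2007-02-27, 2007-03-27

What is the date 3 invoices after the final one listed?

2007-06-26

These are Tuesdays with 28, 35, 28, 28-day gaps.
Each is the final Tuesday of its month — 2007-01-30 is past the 28th, so '4th Tuesday' doesn't fit.
April 2007 ends with Tuesday 2007-04-24.
Last Tuesday of May 2007: 2007-05-29.
June 2007 ends with Tuesday 2007-06-26.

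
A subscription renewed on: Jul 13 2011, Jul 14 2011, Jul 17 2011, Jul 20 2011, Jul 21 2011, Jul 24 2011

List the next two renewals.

Gaps: 1, 3, 3, 1, 3 days — not constant, but cyclic with period 3.
The events fall on every Wednesday, Thursday and Sunday.
Next Wednesday: Jul 27 2011.
The following Thursday is Jul 28 2011.

Jul 27 2011, Jul 28 2011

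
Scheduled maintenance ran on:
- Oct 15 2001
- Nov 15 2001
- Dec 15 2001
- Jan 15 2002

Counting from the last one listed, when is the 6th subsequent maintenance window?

Each date is the 15th; the gaps (31, 30, 31) track the month lengths.
The rule is the 15th of each month.
February 2002: Feb 15 2002.
March 2002: Mar 15 2002.
April 2002: Apr 15 2002.
May 2002: May 15 2002.
June 2002: Jun 15 2002.
Next: July 2002 → Jul 15 2002.

Jul 15 2002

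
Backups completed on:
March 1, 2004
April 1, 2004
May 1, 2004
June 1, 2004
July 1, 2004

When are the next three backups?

August 1, 2004; September 1, 2004; October 1, 2004

Each date is the 1st; the gaps (31, 30, 31, 30) track the month lengths.
The rule is the 1st of each month.
August 2004: August 1, 2004.
September 2004: September 1, 2004.
Next: October 2004 → October 1, 2004.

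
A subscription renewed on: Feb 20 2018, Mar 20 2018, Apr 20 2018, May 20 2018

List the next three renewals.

Gaps: 28, 31, 30 days — not constant. Every event is on the 20th of the month.
Pattern: the 20th of each month.
Next: June 2018 → Jun 20 2018.
Next: July 2018 → Jul 20 2018.
Next: August 2018 → Aug 20 2018.

Jun 20 2018, Jul 20 2018, Aug 20 2018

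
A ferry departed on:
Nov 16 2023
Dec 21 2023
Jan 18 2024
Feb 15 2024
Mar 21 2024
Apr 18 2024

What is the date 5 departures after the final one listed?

These are Thursdays at 28- or 35-day spacing (35, 28, 28, 35, 28).
The pattern: 3rd Thursday of the month.
3rd Thursday of May 2024: May 16 2024.
June 2024 — 3rd Thursday is Jun 20 2024.
3rd Thursday of July 2024: Jul 18 2024.
August 2024 — 3rd Thursday is Aug 15 2024.
September 2024 — 3rd Thursday is Sep 19 2024.

Sep 19 2024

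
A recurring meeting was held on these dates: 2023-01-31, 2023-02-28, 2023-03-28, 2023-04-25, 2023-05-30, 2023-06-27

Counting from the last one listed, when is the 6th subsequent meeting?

2023-12-26

Every date is a Tuesday; gaps 28, 28, 28, 35, 28 days.
Each is the last Tuesday of its month (at least one falls on the 29th or later, ruling out '4th Tuesday').
July 2023 ends with Tuesday 2023-07-25.
Last Tuesday of August 2023: 2023-08-29.
September 2023 ends with Tuesday 2023-09-26.
October 2023 ends with Tuesday 2023-10-31.
Last Tuesday of November 2023: 2023-11-28.
December 2023 ends with Tuesday 2023-12-26.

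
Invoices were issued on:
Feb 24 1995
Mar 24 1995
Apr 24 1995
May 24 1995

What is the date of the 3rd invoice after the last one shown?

Each date is the 24th; the gaps (28, 31, 30) track the month lengths.
The rule is the 24th of each month.
Next: June 1995 → Jun 24 1995.
July 1995: Jul 24 1995.
August 1995: Aug 24 1995.

Aug 24 1995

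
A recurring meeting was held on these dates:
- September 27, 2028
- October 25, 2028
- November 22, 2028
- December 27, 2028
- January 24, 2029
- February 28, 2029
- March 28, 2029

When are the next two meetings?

April 25, 2029; May 23, 2029

These are Wednesdays at 28- or 35-day spacing (28, 28, 35, 28, 35, 28).
The pattern: 4th Wednesday of the month.
April 2029 — 4th Wednesday is April 25, 2029.
May 2029 — 4th Wednesday is May 23, 2029.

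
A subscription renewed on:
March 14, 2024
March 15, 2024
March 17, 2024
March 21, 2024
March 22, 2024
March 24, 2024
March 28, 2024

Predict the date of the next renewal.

Gaps: 1, 2, 4, 1, 2, 4 days — not constant, but cyclic with period 3.
The events fall on every Thursday, Friday and Sunday.
The following Friday is March 29, 2024.

March 29, 2024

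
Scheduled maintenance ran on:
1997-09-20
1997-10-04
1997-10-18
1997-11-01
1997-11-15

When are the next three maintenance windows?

Every event comes 14 days after the last (14, 14, 14, 14).
1997-11-15 + 14 days = 1997-11-29.
1997-11-29 + 14 days = 1997-12-13.
1997-12-13 + 14 days = 1997-12-27.

1997-11-29, 1997-12-13, 1997-12-27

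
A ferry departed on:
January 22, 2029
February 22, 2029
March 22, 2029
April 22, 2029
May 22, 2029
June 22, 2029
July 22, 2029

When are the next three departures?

August 22, 2029; September 22, 2029; October 22, 2029

Gaps: 31, 28, 31, 30, 31, 30 days — not constant. Every event is on the 22nd of the month.
Pattern: the 22nd of each month.
Next: August 2029 → August 22, 2029.
September 2029: September 22, 2029.
October 2029: October 22, 2029.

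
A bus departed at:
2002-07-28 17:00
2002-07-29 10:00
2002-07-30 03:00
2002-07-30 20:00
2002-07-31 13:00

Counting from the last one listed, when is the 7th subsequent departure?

The interval is a steady 17 hours (17, 17, 17, 17).
2002-07-31 13:00 + 17 h = 2002-08-01 06:00.
2002-08-01 06:00 + 17 h = 2002-08-01 23:00.
2002-08-01 23:00 + 17 h = 2002-08-02 16:00.
2002-08-02 16:00 + 17 h = 2002-08-03 09:00.
2002-08-03 09:00 + 17 h = 2002-08-04 02:00.
2002-08-04 02:00 + 17 h = 2002-08-04 19:00.
2002-08-04 19:00 + 17 h = 2002-08-05 12:00.

2002-08-05 12:00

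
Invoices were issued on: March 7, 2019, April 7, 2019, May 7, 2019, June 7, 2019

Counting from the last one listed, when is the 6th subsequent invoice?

December 7, 2019

Gaps: 31, 30, 31 days — not constant. Every event is on the 7th of the month.
Pattern: the 7th of each month.
Next: July 2019 → July 7, 2019.
Next: August 2019 → August 7, 2019.
Next: September 2019 → September 7, 2019.
October 2019: October 7, 2019.
November 2019: November 7, 2019.
Next: December 2019 → December 7, 2019.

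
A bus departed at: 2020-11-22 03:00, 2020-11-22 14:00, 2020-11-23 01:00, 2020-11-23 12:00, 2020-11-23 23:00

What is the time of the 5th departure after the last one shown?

2020-11-26 06:00

Gaps: 11, 11, 11, 11 hours — each event is 11 hours after the previous one.
2020-11-23 23:00 + 11 h = 2020-11-24 10:00.
2020-11-24 10:00 + 11 h = 2020-11-24 21:00.
2020-11-24 21:00 + 11 h = 2020-11-25 08:00.
2020-11-25 08:00 + 11 h = 2020-11-25 19:00.
2020-11-25 19:00 + 11 h = 2020-11-26 06:00.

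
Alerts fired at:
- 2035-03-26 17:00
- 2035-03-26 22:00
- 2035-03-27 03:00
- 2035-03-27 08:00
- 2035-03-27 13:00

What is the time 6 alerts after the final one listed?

Gaps: 5, 5, 5, 5 hours — each event is 5 hours after the previous one.
2035-03-27 13:00 + 5 h = 2035-03-27 18:00.
2035-03-27 18:00 + 5 h = 2035-03-27 23:00.
2035-03-27 23:00 + 5 h = 2035-03-28 04:00.
2035-03-28 04:00 + 5 h = 2035-03-28 09:00.
2035-03-28 09:00 + 5 h = 2035-03-28 14:00.
2035-03-28 14:00 + 5 h = 2035-03-28 19:00.

2035-03-28 19:00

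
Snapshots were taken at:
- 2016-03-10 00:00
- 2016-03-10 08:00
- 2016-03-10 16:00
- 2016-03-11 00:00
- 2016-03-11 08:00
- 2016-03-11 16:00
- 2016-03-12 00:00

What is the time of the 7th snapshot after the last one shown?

Gaps: 8, 8, 8, 8, 8, 8 hours — each event is 8 hours after the previous one.
2016-03-12 00:00 + 8 h = 2016-03-12 08:00.
2016-03-12 08:00 + 8 h = 2016-03-12 16:00.
2016-03-12 16:00 + 8 h = 2016-03-13 00:00.
2016-03-13 00:00 + 8 h = 2016-03-13 08:00.
2016-03-13 08:00 + 8 h = 2016-03-13 16:00.
2016-03-13 16:00 + 8 h = 2016-03-14 00:00.
2016-03-14 00:00 + 8 h = 2016-03-14 08:00.

2016-03-14 08:00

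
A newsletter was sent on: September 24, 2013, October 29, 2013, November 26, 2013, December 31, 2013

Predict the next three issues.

January 28, 2014; February 25, 2014; March 25, 2014

All Tuesdays; the gaps (35, 28, 35) vary with month length.
This is the last Tuesday of each month.
January 2014 ends with Tuesday January 28, 2014.
Last Tuesday of February 2014: February 25, 2014.
March 2014 ends with Tuesday March 25, 2014.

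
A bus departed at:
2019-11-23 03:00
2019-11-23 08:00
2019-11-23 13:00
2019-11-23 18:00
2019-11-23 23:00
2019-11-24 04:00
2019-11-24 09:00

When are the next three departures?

The interval is a steady 5 hours (5, 5, 5, 5, 5, 5).
2019-11-24 09:00 + 5 h = 2019-11-24 14:00.
2019-11-24 14:00 + 5 h = 2019-11-24 19:00.
2019-11-24 19:00 + 5 h = 2019-11-25 00:00.

2019-11-24 14:00, 2019-11-24 19:00, 2019-11-25 00:00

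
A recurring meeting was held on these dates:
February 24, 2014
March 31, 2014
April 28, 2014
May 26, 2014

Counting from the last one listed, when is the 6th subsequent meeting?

All Mondays; the gaps (35, 28, 28) vary with month length.
This is the last Monday of each month.
June 2014 ends with Monday June 30, 2014.
July 2014 ends with Monday July 28, 2014.
August 2014 ends with Monday August 25, 2014.
Last Monday of September 2014: September 29, 2014.
Last Monday of October 2014: October 27, 2014.
Last Monday of November 2014: November 24, 2014.

November 24, 2014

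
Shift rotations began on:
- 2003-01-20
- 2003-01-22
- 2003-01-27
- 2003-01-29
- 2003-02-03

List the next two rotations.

2003-02-05, 2003-02-10

Every event lands on a Monday or Wednesday (gaps cycle 2, 5, 2, 5).
So the schedule is: every Monday and Wednesday.
The following Wednesday is 2003-02-05.
Next Monday: 2003-02-10.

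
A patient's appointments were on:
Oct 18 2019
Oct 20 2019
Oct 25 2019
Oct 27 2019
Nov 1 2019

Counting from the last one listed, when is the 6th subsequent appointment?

Gaps: 2, 5, 2, 5 days — not constant, but cyclic with period 2.
The events fall on every Friday and Sunday.
The following Sunday is Nov 3 2019.
The following Friday is Nov 8 2019.
Next Sunday: Nov 10 2019.
Next Friday: Nov 15 2019.
The following Sunday is Nov 17 2019.
The following Friday is Nov 22 2019.

Nov 22 2019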